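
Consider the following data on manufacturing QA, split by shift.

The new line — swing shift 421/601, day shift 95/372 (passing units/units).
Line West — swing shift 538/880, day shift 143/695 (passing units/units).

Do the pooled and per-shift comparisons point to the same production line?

Swing shift: the new line 421/601 = 70.0%, Line West 538/880 = 61.1% → the new line
Day shift: the new line 95/372 = 25.5%, Line West 143/695 = 20.6% → the new line
Overall: the new line 516/973 = 53.0%, Line West 681/1575 = 43.2% → the new line
The new line wins overall and in every shift group — no reversal.

Yes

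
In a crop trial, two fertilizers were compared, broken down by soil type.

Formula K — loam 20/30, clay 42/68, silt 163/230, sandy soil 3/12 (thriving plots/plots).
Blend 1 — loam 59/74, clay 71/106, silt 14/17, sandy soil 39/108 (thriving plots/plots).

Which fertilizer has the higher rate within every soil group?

Blend 1

Loam: Formula K 20/30 = 66.7%, Blend 1 59/74 = 79.7% → Blend 1
Clay: Formula K 42/68 = 61.8%, Blend 1 71/106 = 67.0% → Blend 1
Silt: Formula K 163/230 = 70.9%, Blend 1 14/17 = 82.4% → Blend 1
Sandy soil: Formula K 3/12 = 25.0%, Blend 1 39/108 = 36.1% → Blend 1
Blend 1 has the higher rate in all 4 groups.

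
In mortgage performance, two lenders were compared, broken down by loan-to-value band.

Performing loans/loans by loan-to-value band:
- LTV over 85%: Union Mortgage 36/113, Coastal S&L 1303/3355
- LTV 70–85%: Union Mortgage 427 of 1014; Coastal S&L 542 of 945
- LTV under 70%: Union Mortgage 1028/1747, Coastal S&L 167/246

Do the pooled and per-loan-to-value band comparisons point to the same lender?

LTV over 85%: Union Mortgage 36/113 = 31.9%, Coastal S&L 1303/3355 = 38.8% → Coastal S&L
LTV 70–85%: Union Mortgage 427/1014 = 42.1%, Coastal S&L 542/945 = 57.4% → Coastal S&L
LTV under 70%: Union Mortgage 1028/1747 = 58.8%, Coastal S&L 167/246 = 67.9% → Coastal S&L
Overall: Union Mortgage 1491/2874 = 51.9%, Coastal S&L 2012/4546 = 44.3% → Union Mortgage
Coastal S&L wins each loan-to-value group but Union Mortgage wins overall — the comparison reverses. Coastal S&L's loans skew toward LTV over 85%, which has a lower base rate.

No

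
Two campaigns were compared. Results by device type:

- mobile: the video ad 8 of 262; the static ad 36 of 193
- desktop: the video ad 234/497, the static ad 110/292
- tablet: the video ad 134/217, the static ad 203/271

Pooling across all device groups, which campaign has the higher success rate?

the static ad

Mobile: the video ad 8/262 = 3.1%, the static ad 36/193 = 18.7% → the static ad
Desktop: the video ad 234/497 = 47.1%, the static ad 110/292 = 37.7% → the video ad
Tablet: the video ad 134/217 = 61.8%, the static ad 203/271 = 74.9% → the static ad
Overall: the video ad 376/976 = 38.5%, the static ad 349/756 = 46.2% → the static ad
(Neither sweeps every device group, but the static ad has the higher pooled rate.)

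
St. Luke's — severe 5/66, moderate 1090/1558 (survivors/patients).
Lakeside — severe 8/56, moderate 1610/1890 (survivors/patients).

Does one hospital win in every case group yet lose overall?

Severe: St. Luke's 5/66 = 7.6%, Lakeside 8/56 = 14.3% → Lakeside
Moderate: St. Luke's 1090/1558 = 70.0%, Lakeside 1610/1890 = 85.2% → Lakeside
Overall: St. Luke's 1095/1624 = 67.4%, Lakeside 1618/1946 = 83.1% → Lakeside
Lakeside wins overall and in every case group — no reversal.

No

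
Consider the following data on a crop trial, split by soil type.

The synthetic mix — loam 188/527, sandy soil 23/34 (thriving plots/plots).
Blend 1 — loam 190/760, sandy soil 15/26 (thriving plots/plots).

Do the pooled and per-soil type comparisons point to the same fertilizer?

Loam: the synthetic mix 188/527 = 35.7%, Blend 1 190/760 = 25.0% → the synthetic mix
Sandy soil: the synthetic mix 23/34 = 67.6%, Blend 1 15/26 = 57.7% → the synthetic mix
Overall: the synthetic mix 211/561 = 37.6%, Blend 1 205/786 = 26.1% → the synthetic mix
The synthetic mix wins overall and in every soil group — no reversal.

Yes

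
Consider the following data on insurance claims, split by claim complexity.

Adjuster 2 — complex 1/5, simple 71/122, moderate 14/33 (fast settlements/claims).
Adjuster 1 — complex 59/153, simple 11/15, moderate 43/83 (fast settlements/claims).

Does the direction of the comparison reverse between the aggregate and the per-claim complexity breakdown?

Yes

Complex: Adjuster 2 1/5 = 20.0%, Adjuster 1 59/153 = 38.6% → Adjuster 1
Simple: Adjuster 2 71/122 = 58.2%, Adjuster 1 11/15 = 73.3% → Adjuster 1
Moderate: Adjuster 2 14/33 = 42.4%, Adjuster 1 43/83 = 51.8% → Adjuster 1
Overall: Adjuster 2 86/160 = 53.8%, Adjuster 1 113/251 = 45.0% → Adjuster 2
Adjuster 1 wins each claim group but Adjuster 2 wins overall — the comparison reverses. Adjuster 1's claims skew toward complex, which has a lower base rate.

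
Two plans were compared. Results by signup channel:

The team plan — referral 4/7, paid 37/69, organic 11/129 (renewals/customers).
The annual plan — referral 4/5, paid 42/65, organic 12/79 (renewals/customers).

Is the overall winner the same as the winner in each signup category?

Yes

Referral: the team plan 4/7 = 57.1%, the annual plan 4/5 = 80.0% → the annual plan
Paid: the team plan 37/69 = 53.6%, the annual plan 42/65 = 64.6% → the annual plan
Organic: the team plan 11/129 = 8.5%, the annual plan 12/79 = 15.2% → the annual plan
Overall: the team plan 52/205 = 25.4%, the annual plan 58/149 = 38.9% → the annual plan
The annual plan wins overall and in every signup group — no reversal.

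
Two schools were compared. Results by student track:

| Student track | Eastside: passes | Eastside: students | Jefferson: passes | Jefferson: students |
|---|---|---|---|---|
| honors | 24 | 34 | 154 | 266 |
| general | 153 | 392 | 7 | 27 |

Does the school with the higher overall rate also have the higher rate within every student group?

No

Honors: Eastside 24/34 = 70.6%, Jefferson 154/266 = 57.9% → Eastside
General: Eastside 153/392 = 39.0%, Jefferson 7/27 = 25.9% → Eastside
Overall: Eastside 177/426 = 41.5%, Jefferson 161/293 = 54.9% → Jefferson
Eastside wins each student group but Jefferson wins overall — the comparison reverses. Eastside's students skew toward general, which has a lower base rate.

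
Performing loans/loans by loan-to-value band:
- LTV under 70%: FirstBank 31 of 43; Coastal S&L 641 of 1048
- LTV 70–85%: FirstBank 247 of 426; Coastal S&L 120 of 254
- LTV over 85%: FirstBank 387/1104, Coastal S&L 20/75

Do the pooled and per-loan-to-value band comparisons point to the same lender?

No

LTV under 70%: FirstBank 31/43 = 72.1%, Coastal S&L 641/1048 = 61.2% → FirstBank
LTV 70–85%: FirstBank 247/426 = 58.0%, Coastal S&L 120/254 = 47.2% → FirstBank
LTV over 85%: FirstBank 387/1104 = 35.1%, Coastal S&L 20/75 = 26.7% → FirstBank
Overall: FirstBank 665/1573 = 42.3%, Coastal S&L 781/1377 = 56.7% → Coastal S&L
FirstBank wins each loan-to-value group but Coastal S&L wins overall — the comparison reverses. FirstBank's loans skew toward LTV over 85%, which has a lower base rate.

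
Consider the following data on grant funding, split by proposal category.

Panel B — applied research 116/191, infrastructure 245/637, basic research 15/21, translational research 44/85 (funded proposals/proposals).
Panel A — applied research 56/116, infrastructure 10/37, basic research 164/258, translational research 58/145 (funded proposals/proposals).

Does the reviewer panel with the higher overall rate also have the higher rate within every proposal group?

Applied research: Panel B 116/191 = 60.7%, Panel A 56/116 = 48.3% → Panel B
Infrastructure: Panel B 245/637 = 38.5%, Panel A 10/37 = 27.0% → Panel B
Basic research: Panel B 15/21 = 71.4%, Panel A 164/258 = 63.6% → Panel B
Translational research: Panel B 44/85 = 51.8%, Panel A 58/145 = 40.0% → Panel B
Overall: Panel B 420/934 = 45.0%, Panel A 288/556 = 51.8% → Panel A
Panel B wins each proposal group but Panel A wins overall — the comparison reverses. Panel B's proposals skew toward infrastructure, which has a lower base rate.

No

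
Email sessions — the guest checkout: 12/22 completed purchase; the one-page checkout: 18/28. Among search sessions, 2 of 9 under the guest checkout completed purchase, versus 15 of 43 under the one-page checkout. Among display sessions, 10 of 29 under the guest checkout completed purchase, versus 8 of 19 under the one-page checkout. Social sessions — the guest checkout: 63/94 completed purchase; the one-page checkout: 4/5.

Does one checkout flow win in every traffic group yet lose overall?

Email: the guest checkout 12/22 = 54.5%, the one-page checkout 18/28 = 64.3% → the one-page checkout
Search: the guest checkout 2/9 = 22.2%, the one-page checkout 15/43 = 34.9% → the one-page checkout
Display: the guest checkout 10/29 = 34.5%, the one-page checkout 8/19 = 42.1% → the one-page checkout
Social: the guest checkout 63/94 = 67.0%, the one-page checkout 4/5 = 80.0% → the one-page checkout
Overall: the guest checkout 87/154 = 56.5%, the one-page checkout 45/95 = 47.4% → the guest checkout
The one-page checkout wins each traffic group but the guest checkout wins overall — the comparison reverses. The one-page checkout's sessions skew toward search, which has a lower base rate.

Yes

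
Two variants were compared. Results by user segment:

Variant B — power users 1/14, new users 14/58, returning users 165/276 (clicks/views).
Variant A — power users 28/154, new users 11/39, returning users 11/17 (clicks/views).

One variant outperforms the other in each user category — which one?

Variant A

Power users: Variant B 1/14 = 7.1%, Variant A 28/154 = 18.2% → Variant A
New users: Variant B 14/58 = 24.1%, Variant A 11/39 = 28.2% → Variant A
Returning users: Variant B 165/276 = 59.8%, Variant A 11/17 = 64.7% → Variant A
Variant A has the higher rate in all 3 groups.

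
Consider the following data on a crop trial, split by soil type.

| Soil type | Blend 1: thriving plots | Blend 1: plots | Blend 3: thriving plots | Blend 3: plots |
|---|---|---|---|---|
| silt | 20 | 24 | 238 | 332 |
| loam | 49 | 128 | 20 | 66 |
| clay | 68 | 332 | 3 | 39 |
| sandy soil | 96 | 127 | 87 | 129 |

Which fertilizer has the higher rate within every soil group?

Blend 1

Silt: Blend 1 20/24 = 83.3%, Blend 3 238/332 = 71.7% → Blend 1
Loam: Blend 1 49/128 = 38.3%, Blend 3 20/66 = 30.3% → Blend 1
Clay: Blend 1 68/332 = 20.5%, Blend 3 3/39 = 7.7% → Blend 1
Sandy soil: Blend 1 96/127 = 75.6%, Blend 3 87/129 = 67.4% → Blend 1
Blend 1 has the higher rate in all 4 groups.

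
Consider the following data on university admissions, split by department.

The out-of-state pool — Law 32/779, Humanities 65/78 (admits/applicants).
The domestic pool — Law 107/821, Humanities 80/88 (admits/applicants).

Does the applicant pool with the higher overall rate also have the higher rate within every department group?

Yes

Law: the out-of-state pool 32/779 = 4.1%, the domestic pool 107/821 = 13.0% → the domestic pool
Humanities: the out-of-state pool 65/78 = 83.3%, the domestic pool 80/88 = 90.9% → the domestic pool
Overall: the out-of-state pool 97/857 = 11.3%, the domestic pool 187/909 = 20.6% → the domestic pool
The domestic pool wins overall and in every department group — no reversal.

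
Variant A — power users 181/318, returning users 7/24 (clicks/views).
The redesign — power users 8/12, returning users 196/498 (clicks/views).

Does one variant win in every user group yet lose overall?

Yes

Power users: Variant A 181/318 = 56.9%, the redesign 8/12 = 66.7% → the redesign
Returning users: Variant A 7/24 = 29.2%, the redesign 196/498 = 39.4% → the redesign
Overall: Variant A 188/342 = 55.0%, the redesign 204/510 = 40.0% → Variant A
The redesign wins each user group but Variant A wins overall — the comparison reverses. The redesign's views skew toward returning users, which has a lower base rate.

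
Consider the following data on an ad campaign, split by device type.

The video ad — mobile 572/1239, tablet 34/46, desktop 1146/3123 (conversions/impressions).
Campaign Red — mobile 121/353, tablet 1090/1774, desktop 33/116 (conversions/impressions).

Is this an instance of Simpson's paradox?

Mobile: the video ad 572/1239 = 46.2%, Campaign Red 121/353 = 34.3% → the video ad
Tablet: the video ad 34/46 = 73.9%, Campaign Red 1090/1774 = 61.4% → the video ad
Desktop: the video ad 1146/3123 = 36.7%, Campaign Red 33/116 = 28.4% → the video ad
Overall: the video ad 1752/4408 = 39.7%, Campaign Red 1244/2243 = 55.5% → Campaign Red
The video ad wins each device group but Campaign Red wins overall — the comparison reverses. The video ad's impressions skew toward desktop, which has a lower base rate.

Yes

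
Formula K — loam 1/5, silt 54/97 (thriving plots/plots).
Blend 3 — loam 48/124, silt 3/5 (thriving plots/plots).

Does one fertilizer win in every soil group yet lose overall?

Loam: Formula K 1/5 = 20.0%, Blend 3 48/124 = 38.7% → Blend 3
Silt: Formula K 54/97 = 55.7%, Blend 3 3/5 = 60.0% → Blend 3
Overall: Formula K 55/102 = 53.9%, Blend 3 51/129 = 39.5% → Formula K
Blend 3 wins each soil group but Formula K wins overall — the comparison reverses. Blend 3's plots skew toward loam, which has a lower base rate.

Yes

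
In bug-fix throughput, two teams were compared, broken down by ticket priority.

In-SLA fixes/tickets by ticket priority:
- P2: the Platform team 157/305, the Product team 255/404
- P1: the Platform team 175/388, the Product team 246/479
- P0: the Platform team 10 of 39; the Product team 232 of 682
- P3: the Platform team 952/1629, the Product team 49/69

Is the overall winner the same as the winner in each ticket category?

No

P2: the Platform team 157/305 = 51.5%, the Product team 255/404 = 63.1% → the Product team
P1: the Platform team 175/388 = 45.1%, the Product team 246/479 = 51.4% → the Product team
P0: the Platform team 10/39 = 25.6%, the Product team 232/682 = 34.0% → the Product team
P3: the Platform team 952/1629 = 58.4%, the Product team 49/69 = 71.0% → the Product team
Overall: the Platform team 1294/2361 = 54.8%, the Product team 782/1634 = 47.9% → the Platform team
The Product team wins each ticket group but the Platform team wins overall — the comparison reverses. The Product team's tickets skew toward P0, which has a lower base rate.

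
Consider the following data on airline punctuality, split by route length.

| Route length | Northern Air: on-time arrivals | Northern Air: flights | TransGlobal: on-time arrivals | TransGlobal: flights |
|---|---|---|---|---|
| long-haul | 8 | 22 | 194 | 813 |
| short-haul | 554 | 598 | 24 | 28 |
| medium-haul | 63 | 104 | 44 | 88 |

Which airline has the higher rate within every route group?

Long-haul: Northern Air 8/22 = 36.4%, TransGlobal 194/813 = 23.9% → Northern Air
Short-haul: Northern Air 554/598 = 92.6%, TransGlobal 24/28 = 85.7% → Northern Air
Medium-haul: Northern Air 63/104 = 60.6%, TransGlobal 44/88 = 50.0% → Northern Air
Northern Air has the higher rate in all 3 groups.

Northern Air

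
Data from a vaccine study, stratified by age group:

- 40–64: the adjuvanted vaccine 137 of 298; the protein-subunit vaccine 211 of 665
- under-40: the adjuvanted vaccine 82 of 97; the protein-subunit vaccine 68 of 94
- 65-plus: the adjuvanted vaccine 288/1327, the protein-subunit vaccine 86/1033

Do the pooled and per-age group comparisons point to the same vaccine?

40–64: the adjuvanted vaccine 137/298 = 46.0%, the protein-subunit vaccine 211/665 = 31.7% → the adjuvanted vaccine
Under-40: the adjuvanted vaccine 82/97 = 84.5%, the protein-subunit vaccine 68/94 = 72.3% → the adjuvanted vaccine
65-plus: the adjuvanted vaccine 288/1327 = 21.7%, the protein-subunit vaccine 86/1033 = 8.3% → the adjuvanted vaccine
Overall: the adjuvanted vaccine 507/1722 = 29.4%, the protein-subunit vaccine 365/1792 = 20.4% → the adjuvanted vaccine
The adjuvanted vaccine wins overall and in every age group — no reversal.

Yes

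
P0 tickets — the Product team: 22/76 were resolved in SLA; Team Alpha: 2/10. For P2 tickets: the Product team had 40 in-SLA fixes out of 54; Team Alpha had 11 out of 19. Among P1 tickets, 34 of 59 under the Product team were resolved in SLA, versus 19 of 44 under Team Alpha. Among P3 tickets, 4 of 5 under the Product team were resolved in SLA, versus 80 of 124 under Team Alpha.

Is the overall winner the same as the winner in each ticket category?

P0: the Product team 22/76 = 28.9%, Team Alpha 2/10 = 20.0% → the Product team
P2: the Product team 40/54 = 74.1%, Team Alpha 11/19 = 57.9% → the Product team
P1: the Product team 34/59 = 57.6%, Team Alpha 19/44 = 43.2% → the Product team
P3: the Product team 4/5 = 80.0%, Team Alpha 80/124 = 64.5% → the Product team
Overall: the Product team 100/194 = 51.5%, Team Alpha 112/197 = 56.9% → Team Alpha
The Product team wins each ticket group but Team Alpha wins overall — the comparison reverses. The Product team's tickets skew toward P0, which has a lower base rate.

No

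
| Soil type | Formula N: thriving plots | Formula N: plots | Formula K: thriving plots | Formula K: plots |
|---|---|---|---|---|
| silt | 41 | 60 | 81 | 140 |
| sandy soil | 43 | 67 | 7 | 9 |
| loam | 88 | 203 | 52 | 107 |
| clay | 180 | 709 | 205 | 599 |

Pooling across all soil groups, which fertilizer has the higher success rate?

Formula K

Silt: Formula N 41/60 = 68.3%, Formula K 81/140 = 57.9% → Formula N
Sandy soil: Formula N 43/67 = 64.2%, Formula K 7/9 = 77.8% → Formula K
Loam: Formula N 88/203 = 43.3%, Formula K 52/107 = 48.6% → Formula K
Clay: Formula N 180/709 = 25.4%, Formula K 205/599 = 34.2% → Formula K
Overall: Formula N 352/1039 = 33.9%, Formula K 345/855 = 40.4% → Formula K
(Neither sweeps every soil group, but Formula K has the higher pooled rate.)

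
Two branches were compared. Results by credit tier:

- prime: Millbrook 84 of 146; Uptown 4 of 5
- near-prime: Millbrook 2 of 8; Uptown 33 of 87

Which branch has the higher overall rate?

Millbrook

Prime: Millbrook 84/146 = 57.5%, Uptown 4/5 = 80.0% → Uptown
Near-prime: Millbrook 2/8 = 25.0%, Uptown 33/87 = 37.9% → Uptown
Overall: Millbrook 86/154 = 55.8%, Uptown 37/92 = 40.2% → Millbrook
(Uptown wins every credit group but Millbrook wins overall — Uptown's applications skew toward the low-rate near-prime group.)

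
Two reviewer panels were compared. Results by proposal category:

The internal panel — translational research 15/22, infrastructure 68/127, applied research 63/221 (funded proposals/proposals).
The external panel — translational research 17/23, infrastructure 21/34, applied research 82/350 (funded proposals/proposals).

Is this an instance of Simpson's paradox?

Translational research: the internal panel 15/22 = 68.2%, the external panel 17/23 = 73.9% → the external panel
Infrastructure: the internal panel 68/127 = 53.5%, the external panel 21/34 = 61.8% → the external panel
Applied research: the internal panel 63/221 = 28.5%, the external panel 82/350 = 23.4% → the internal panel
Overall: the internal panel 146/370 = 39.5%, the external panel 120/407 = 29.5% → the internal panel
Neither sweeps: the internal panel wins 1 of 3 groups, the external panel wins 2. The internal panel wins overall but not every group — no Simpson reversal.

No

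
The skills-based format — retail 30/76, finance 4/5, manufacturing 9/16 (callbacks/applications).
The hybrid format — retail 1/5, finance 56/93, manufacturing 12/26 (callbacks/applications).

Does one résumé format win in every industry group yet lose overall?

Retail: the skills-based format 30/76 = 39.5%, the hybrid format 1/5 = 20.0% → the skills-based format
Finance: the skills-based format 4/5 = 80.0%, the hybrid format 56/93 = 60.2% → the skills-based format
Manufacturing: the skills-based format 9/16 = 56.2%, the hybrid format 12/26 = 46.2% → the skills-based format
Overall: the skills-based format 43/97 = 44.3%, the hybrid format 69/124 = 55.6% → the hybrid format
The skills-based format wins each industry group but the hybrid format wins overall — the comparison reverses. The skills-based format's applications skew toward retail, which has a lower base rate.

Yes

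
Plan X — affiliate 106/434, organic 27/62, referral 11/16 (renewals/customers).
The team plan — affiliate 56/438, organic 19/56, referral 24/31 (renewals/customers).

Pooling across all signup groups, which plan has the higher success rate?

Affiliate: Plan X 106/434 = 24.4%, the team plan 56/438 = 12.8% → Plan X
Organic: Plan X 27/62 = 43.5%, the team plan 19/56 = 33.9% → Plan X
Referral: Plan X 11/16 = 68.8%, the team plan 24/31 = 77.4% → the team plan
Overall: Plan X 144/512 = 28.1%, the team plan 99/525 = 18.9% → Plan X
(Neither sweeps every signup group, but Plan X has the higher pooled rate.)

Plan X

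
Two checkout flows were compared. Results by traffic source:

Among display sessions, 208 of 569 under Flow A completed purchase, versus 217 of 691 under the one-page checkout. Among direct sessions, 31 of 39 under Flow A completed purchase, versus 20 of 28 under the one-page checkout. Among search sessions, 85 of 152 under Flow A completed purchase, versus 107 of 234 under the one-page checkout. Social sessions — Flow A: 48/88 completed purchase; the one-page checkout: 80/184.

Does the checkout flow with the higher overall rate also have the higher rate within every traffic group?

Yes

Display: Flow A 208/569 = 36.6%, the one-page checkout 217/691 = 31.4% → Flow A
Direct: Flow A 31/39 = 79.5%, the one-page checkout 20/28 = 71.4% → Flow A
Search: Flow A 85/152 = 55.9%, the one-page checkout 107/234 = 45.7% → Flow A
Social: Flow A 48/88 = 54.5%, the one-page checkout 80/184 = 43.5% → Flow A
Overall: Flow A 372/848 = 43.9%, the one-page checkout 424/1137 = 37.3% → Flow A
Flow A wins overall and in every traffic group — no reversal.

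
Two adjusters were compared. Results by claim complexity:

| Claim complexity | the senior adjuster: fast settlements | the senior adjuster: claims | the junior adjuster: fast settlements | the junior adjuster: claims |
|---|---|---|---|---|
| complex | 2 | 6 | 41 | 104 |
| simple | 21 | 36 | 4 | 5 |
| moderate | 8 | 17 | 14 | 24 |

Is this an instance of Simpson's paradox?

Complex: the senior adjuster 2/6 = 33.3%, the junior adjuster 41/104 = 39.4% → the junior adjuster
Simple: the senior adjuster 21/36 = 58.3%, the junior adjuster 4/5 = 80.0% → the junior adjuster
Moderate: the senior adjuster 8/17 = 47.1%, the junior adjuster 14/24 = 58.3% → the junior adjuster
Overall: the senior adjuster 31/59 = 52.5%, the junior adjuster 59/133 = 44.4% → the senior adjuster
The junior adjuster wins each claim group but the senior adjuster wins overall — the comparison reverses. The junior adjuster's claims skew toward complex, which has a lower base rate.

Yes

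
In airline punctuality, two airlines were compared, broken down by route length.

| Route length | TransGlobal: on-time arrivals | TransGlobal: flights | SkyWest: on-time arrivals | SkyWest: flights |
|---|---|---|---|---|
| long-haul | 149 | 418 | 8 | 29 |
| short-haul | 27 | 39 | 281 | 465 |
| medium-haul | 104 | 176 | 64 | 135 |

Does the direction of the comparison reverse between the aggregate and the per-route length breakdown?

Yes

Long-haul: TransGlobal 149/418 = 35.6%, SkyWest 8/29 = 27.6% → TransGlobal
Short-haul: TransGlobal 27/39 = 69.2%, SkyWest 281/465 = 60.4% → TransGlobal
Medium-haul: TransGlobal 104/176 = 59.1%, SkyWest 64/135 = 47.4% → TransGlobal
Overall: TransGlobal 280/633 = 44.2%, SkyWest 353/629 = 56.1% → SkyWest
TransGlobal wins each route group but SkyWest wins overall — the comparison reverses. TransGlobal's flights skew toward long-haul, which has a lower base rate.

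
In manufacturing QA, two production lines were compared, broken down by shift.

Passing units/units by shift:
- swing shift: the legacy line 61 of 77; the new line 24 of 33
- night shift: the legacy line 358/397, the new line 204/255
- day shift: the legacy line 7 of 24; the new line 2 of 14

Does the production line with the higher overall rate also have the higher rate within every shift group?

Yes

Swing shift: the legacy line 61/77 = 79.2%, the new line 24/33 = 72.7% → the legacy line
Night shift: the legacy line 358/397 = 90.2%, the new line 204/255 = 80.0% → the legacy line
Day shift: the legacy line 7/24 = 29.2%, the new line 2/14 = 14.3% → the legacy line
Overall: the legacy line 426/498 = 85.5%, the new line 230/302 = 76.2% → the legacy line
The legacy line wins overall and in every shift group — no reversal.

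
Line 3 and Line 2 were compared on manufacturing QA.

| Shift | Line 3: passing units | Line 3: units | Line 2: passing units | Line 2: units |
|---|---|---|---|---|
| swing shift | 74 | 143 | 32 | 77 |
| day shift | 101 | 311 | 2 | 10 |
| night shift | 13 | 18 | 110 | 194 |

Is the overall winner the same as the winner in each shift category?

Swing shift: Line 3 74/143 = 51.7%, Line 2 32/77 = 41.6% → Line 3
Day shift: Line 3 101/311 = 32.5%, Line 2 2/10 = 20.0% → Line 3
Night shift: Line 3 13/18 = 72.2%, Line 2 110/194 = 56.7% → Line 3
Overall: Line 3 188/472 = 39.8%, Line 2 144/281 = 51.2% → Line 2
Line 3 wins each shift group but Line 2 wins overall — the comparison reverses. Line 3's units skew toward day shift, which has a lower base rate.

No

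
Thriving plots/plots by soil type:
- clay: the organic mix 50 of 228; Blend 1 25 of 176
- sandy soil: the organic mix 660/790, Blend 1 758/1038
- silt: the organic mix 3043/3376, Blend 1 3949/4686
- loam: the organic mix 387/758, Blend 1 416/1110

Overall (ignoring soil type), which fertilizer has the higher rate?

Clay: the organic mix 50/228 = 21.9%, Blend 1 25/176 = 14.2% → the organic mix
Sandy soil: the organic mix 660/790 = 83.5%, Blend 1 758/1038 = 73.0% → the organic mix
Silt: the organic mix 3043/3376 = 90.1%, Blend 1 3949/4686 = 84.3% → the organic mix
Loam: the organic mix 387/758 = 51.1%, Blend 1 416/1110 = 37.5% → the organic mix
Overall: the organic mix 4140/5152 = 80.4%, Blend 1 5148/7010 = 73.4% → the organic mix

the organic mix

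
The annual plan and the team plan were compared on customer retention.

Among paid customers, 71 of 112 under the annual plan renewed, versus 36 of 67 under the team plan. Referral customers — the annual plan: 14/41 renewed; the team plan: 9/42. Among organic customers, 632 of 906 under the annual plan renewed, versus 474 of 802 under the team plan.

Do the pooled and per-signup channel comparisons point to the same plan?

Paid: the annual plan 71/112 = 63.4%, the team plan 36/67 = 53.7% → the annual plan
Referral: the annual plan 14/41 = 34.1%, the team plan 9/42 = 21.4% → the annual plan
Organic: the annual plan 632/906 = 69.8%, the team plan 474/802 = 59.1% → the annual plan
Overall: the annual plan 717/1059 = 67.7%, the team plan 519/911 = 57.0% → the annual plan
The annual plan wins overall and in every signup group — no reversal.

Yes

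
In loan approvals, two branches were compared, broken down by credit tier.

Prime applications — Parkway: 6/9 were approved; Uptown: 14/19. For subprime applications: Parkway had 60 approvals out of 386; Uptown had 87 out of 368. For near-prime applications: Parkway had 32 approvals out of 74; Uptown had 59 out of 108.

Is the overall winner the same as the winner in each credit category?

Yes

Prime: Parkway 6/9 = 66.7%, Uptown 14/19 = 73.7% → Uptown
Subprime: Parkway 60/386 = 15.5%, Uptown 87/368 = 23.6% → Uptown
Near-prime: Parkway 32/74 = 43.2%, Uptown 59/108 = 54.6% → Uptown
Overall: Parkway 98/469 = 20.9%, Uptown 160/495 = 32.3% → Uptown
Uptown wins overall and in every credit group — no reversal.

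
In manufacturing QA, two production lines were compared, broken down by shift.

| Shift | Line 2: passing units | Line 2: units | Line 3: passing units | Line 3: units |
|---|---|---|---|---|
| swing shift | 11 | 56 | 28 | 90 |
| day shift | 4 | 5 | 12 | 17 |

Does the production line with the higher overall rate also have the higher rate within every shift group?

Swing shift: Line 2 11/56 = 19.6%, Line 3 28/90 = 31.1% → Line 3
Day shift: Line 2 4/5 = 80.0%, Line 3 12/17 = 70.6% → Line 2
Overall: Line 2 15/61 = 24.6%, Line 3 40/107 = 37.4% → Line 3
Neither sweeps: Line 2 wins 1 of 2 groups, Line 3 wins 1. Line 3 wins overall but not every group — no Simpson reversal.

No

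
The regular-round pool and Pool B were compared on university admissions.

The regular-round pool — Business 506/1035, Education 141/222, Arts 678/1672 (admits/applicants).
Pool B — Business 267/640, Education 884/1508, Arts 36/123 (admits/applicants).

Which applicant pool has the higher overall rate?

Pool B

Business: the regular-round pool 506/1035 = 48.9%, Pool B 267/640 = 41.7% → the regular-round pool
Education: the regular-round pool 141/222 = 63.5%, Pool B 884/1508 = 58.6% → the regular-round pool
Arts: the regular-round pool 678/1672 = 40.6%, Pool B 36/123 = 29.3% → the regular-round pool
Overall: the regular-round pool 1325/2929 = 45.2%, Pool B 1187/2271 = 52.3% → Pool B
(The regular-round pool wins every department group but Pool B wins overall — the regular-round pool's applicants skew toward the low-rate Arts group.)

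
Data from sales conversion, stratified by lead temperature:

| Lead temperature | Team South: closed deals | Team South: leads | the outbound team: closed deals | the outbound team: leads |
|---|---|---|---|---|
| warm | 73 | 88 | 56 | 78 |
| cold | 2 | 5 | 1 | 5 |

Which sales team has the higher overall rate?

Team South

Warm: Team South 73/88 = 83.0%, the outbound team 56/78 = 71.8% → Team South
Cold: Team South 2/5 = 40.0%, the outbound team 1/5 = 20.0% → Team South
Overall: Team South 75/93 = 80.6%, the outbound team 57/83 = 68.7% → Team South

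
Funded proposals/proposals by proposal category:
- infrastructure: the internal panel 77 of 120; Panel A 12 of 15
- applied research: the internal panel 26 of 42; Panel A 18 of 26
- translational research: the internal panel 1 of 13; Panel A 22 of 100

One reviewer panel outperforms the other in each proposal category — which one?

Infrastructure: the internal panel 77/120 = 64.2%, Panel A 12/15 = 80.0% → Panel A
Applied research: the internal panel 26/42 = 61.9%, Panel A 18/26 = 69.2% → Panel A
Translational research: the internal panel 1/13 = 7.7%, Panel A 22/100 = 22.0% → Panel A
Panel A has the higher rate in all 3 groups.

Panel A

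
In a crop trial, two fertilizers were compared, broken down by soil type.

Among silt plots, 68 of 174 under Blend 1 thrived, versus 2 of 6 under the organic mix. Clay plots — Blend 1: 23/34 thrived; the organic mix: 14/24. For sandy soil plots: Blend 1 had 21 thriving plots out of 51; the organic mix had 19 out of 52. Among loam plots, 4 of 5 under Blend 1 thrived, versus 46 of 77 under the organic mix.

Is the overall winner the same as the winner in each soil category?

Silt: Blend 1 68/174 = 39.1%, the organic mix 2/6 = 33.3% → Blend 1
Clay: Blend 1 23/34 = 67.6%, the organic mix 14/24 = 58.3% → Blend 1
Sandy soil: Blend 1 21/51 = 41.2%, the organic mix 19/52 = 36.5% → Blend 1
Loam: Blend 1 4/5 = 80.0%, the organic mix 46/77 = 59.7% → Blend 1
Overall: Blend 1 116/264 = 43.9%, the organic mix 81/159 = 50.9% → the organic mix
Blend 1 wins each soil group but the organic mix wins overall — the comparison reverses. Blend 1's plots skew toward silt, which has a lower base rate.

No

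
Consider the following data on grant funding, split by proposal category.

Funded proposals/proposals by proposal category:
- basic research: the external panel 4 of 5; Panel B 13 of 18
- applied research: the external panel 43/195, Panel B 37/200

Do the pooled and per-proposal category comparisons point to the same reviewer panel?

Yes

Basic research: the external panel 4/5 = 80.0%, Panel B 13/18 = 72.2% → the external panel
Applied research: the external panel 43/195 = 22.1%, Panel B 37/200 = 18.5% → the external panel
Overall: the external panel 47/200 = 23.5%, Panel B 50/218 = 22.9% → the external panel
The external panel wins overall and in every proposal group — no reversal.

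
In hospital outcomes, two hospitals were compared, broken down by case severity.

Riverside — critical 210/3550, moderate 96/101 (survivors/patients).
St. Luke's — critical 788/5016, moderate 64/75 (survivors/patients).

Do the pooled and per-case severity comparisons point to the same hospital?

No

Critical: Riverside 210/3550 = 5.9%, St. Luke's 788/5016 = 15.7% → St. Luke's
Moderate: Riverside 96/101 = 95.0%, St. Luke's 64/75 = 85.3% → Riverside
Overall: Riverside 306/3651 = 8.4%, St. Luke's 852/5091 = 16.7% → St. Luke's
Neither sweeps: Riverside wins 1 of 2 groups, St. Luke's wins 1. St. Luke's wins overall but not every group — no Simpson reversal.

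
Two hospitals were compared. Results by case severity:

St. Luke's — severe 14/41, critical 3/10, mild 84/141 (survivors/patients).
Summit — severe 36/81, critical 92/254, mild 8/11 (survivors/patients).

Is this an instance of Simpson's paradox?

Yes

Severe: St. Luke's 14/41 = 34.1%, Summit 36/81 = 44.4% → Summit
Critical: St. Luke's 3/10 = 30.0%, Summit 92/254 = 36.2% → Summit
Mild: St. Luke's 84/141 = 59.6%, Summit 8/11 = 72.7% → Summit
Overall: St. Luke's 101/192 = 52.6%, Summit 136/346 = 39.3% → St. Luke's
Summit wins each case group but St. Luke's wins overall — the comparison reverses. Summit's patients skew toward critical, which has a lower base rate.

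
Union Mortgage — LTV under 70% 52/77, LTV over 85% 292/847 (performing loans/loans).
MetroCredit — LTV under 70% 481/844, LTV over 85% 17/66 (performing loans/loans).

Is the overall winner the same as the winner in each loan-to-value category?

LTV under 70%: Union Mortgage 52/77 = 67.5%, MetroCredit 481/844 = 57.0% → Union Mortgage
LTV over 85%: Union Mortgage 292/847 = 34.5%, MetroCredit 17/66 = 25.8% → Union Mortgage
Overall: Union Mortgage 344/924 = 37.2%, MetroCredit 498/910 = 54.7% → MetroCredit
Union Mortgage wins each loan-to-value group but MetroCredit wins overall — the comparison reverses. Union Mortgage's loans skew toward LTV over 85%, which has a lower base rate.

No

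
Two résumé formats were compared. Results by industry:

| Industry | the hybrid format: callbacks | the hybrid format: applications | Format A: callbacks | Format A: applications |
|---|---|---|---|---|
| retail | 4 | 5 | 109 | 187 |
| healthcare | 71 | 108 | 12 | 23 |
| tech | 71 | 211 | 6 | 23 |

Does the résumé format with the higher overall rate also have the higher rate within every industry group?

Retail: the hybrid format 4/5 = 80.0%, Format A 109/187 = 58.3% → the hybrid format
Healthcare: the hybrid format 71/108 = 65.7%, Format A 12/23 = 52.2% → the hybrid format
Tech: the hybrid format 71/211 = 33.6%, Format A 6/23 = 26.1% → the hybrid format
Overall: the hybrid format 146/324 = 45.1%, Format A 127/233 = 54.5% → Format A
The hybrid format wins each industry group but Format A wins overall — the comparison reverses. The hybrid format's applications skew toward tech, which has a lower base rate.

No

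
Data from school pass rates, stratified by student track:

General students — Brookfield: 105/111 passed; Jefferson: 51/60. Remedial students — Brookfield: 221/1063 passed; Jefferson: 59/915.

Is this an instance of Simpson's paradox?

General: Brookfield 105/111 = 94.6%, Jefferson 51/60 = 85.0% → Brookfield
Remedial: Brookfield 221/1063 = 20.8%, Jefferson 59/915 = 6.4% → Brookfield
Overall: Brookfield 326/1174 = 27.8%, Jefferson 110/975 = 11.3% → Brookfield
Brookfield wins overall and in every student group — no reversal.

No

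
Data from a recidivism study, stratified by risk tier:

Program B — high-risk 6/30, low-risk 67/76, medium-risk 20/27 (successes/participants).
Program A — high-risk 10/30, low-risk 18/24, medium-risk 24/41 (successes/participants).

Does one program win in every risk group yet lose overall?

High-risk: Program B 6/30 = 20.0%, Program A 10/30 = 33.3% → Program A
Low-risk: Program B 67/76 = 88.2%, Program A 18/24 = 75.0% → Program B
Medium-risk: Program B 20/27 = 74.1%, Program A 24/41 = 58.5% → Program B
Overall: Program B 93/133 = 69.9%, Program A 52/95 = 54.7% → Program B
Neither sweeps: Program B wins 2 of 3 groups, Program A wins 1. Program B wins overall but not every group — no Simpson reversal.

No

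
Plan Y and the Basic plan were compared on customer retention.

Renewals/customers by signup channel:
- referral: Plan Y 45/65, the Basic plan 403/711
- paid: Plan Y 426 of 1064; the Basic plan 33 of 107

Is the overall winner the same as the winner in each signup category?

No

Referral: Plan Y 45/65 = 69.2%, the Basic plan 403/711 = 56.7% → Plan Y
Paid: Plan Y 426/1064 = 40.0%, the Basic plan 33/107 = 30.8% → Plan Y
Overall: Plan Y 471/1129 = 41.7%, the Basic plan 436/818 = 53.3% → the Basic plan
Plan Y wins each signup group but the Basic plan wins overall — the comparison reverses. Plan Y's customers skew toward paid, which has a lower base rate.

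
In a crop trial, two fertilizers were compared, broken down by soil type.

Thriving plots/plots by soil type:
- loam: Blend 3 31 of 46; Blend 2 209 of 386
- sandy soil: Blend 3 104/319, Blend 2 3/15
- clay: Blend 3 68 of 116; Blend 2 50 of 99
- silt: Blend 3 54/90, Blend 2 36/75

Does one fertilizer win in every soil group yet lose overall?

Loam: Blend 3 31/46 = 67.4%, Blend 2 209/386 = 54.1% → Blend 3
Sandy soil: Blend 3 104/319 = 32.6%, Blend 2 3/15 = 20.0% → Blend 3
Clay: Blend 3 68/116 = 58.6%, Blend 2 50/99 = 50.5% → Blend 3
Silt: Blend 3 54/90 = 60.0%, Blend 2 36/75 = 48.0% → Blend 3
Overall: Blend 3 257/571 = 45.0%, Blend 2 298/575 = 51.8% → Blend 2
Blend 3 wins each soil group but Blend 2 wins overall — the comparison reverses. Blend 3's plots skew toward sandy soil, which has a lower base rate.

Yes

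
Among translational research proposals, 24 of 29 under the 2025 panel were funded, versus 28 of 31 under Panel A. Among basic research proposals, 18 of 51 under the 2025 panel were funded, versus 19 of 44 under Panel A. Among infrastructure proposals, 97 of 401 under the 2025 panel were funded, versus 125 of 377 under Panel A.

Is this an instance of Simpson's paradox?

Translational research: the 2025 panel 24/29 = 82.8%, Panel A 28/31 = 90.3% → Panel A
Basic research: the 2025 panel 18/51 = 35.3%, Panel A 19/44 = 43.2% → Panel A
Infrastructure: the 2025 panel 97/401 = 24.2%, Panel A 125/377 = 33.2% → Panel A
Overall: the 2025 panel 139/481 = 28.9%, Panel A 172/452 = 38.1% → Panel A
Panel A wins overall and in every proposal group — no reversal.

No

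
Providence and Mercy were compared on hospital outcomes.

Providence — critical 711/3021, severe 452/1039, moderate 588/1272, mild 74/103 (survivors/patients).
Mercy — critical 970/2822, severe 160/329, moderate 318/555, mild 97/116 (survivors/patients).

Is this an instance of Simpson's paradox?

Critical: Providence 711/3021 = 23.5%, Mercy 970/2822 = 34.4% → Mercy
Severe: Providence 452/1039 = 43.5%, Mercy 160/329 = 48.6% → Mercy
Moderate: Providence 588/1272 = 46.2%, Mercy 318/555 = 57.3% → Mercy
Mild: Providence 74/103 = 71.8%, Mercy 97/116 = 83.6% → Mercy
Overall: Providence 1825/5435 = 33.6%, Mercy 1545/3822 = 40.4% → Mercy
Mercy wins overall and in every case group — no reversal.

No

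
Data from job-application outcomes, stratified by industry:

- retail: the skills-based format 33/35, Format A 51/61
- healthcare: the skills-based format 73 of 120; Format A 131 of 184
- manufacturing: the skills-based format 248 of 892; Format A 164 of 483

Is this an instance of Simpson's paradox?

Retail: the skills-based format 33/35 = 94.3%, Format A 51/61 = 83.6% → the skills-based format
Healthcare: the skills-based format 73/120 = 60.8%, Format A 131/184 = 71.2% → Format A
Manufacturing: the skills-based format 248/892 = 27.8%, Format A 164/483 = 34.0% → Format A
Overall: the skills-based format 354/1047 = 33.8%, Format A 346/728 = 47.5% → Format A
Neither sweeps: the skills-based format wins 1 of 3 groups, Format A wins 2. Format A wins overall but not every group — no Simpson reversal.

No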